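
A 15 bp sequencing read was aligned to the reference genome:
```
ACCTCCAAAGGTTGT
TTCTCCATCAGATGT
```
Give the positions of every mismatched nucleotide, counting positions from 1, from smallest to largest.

Differences at position 1 (A→T), position 2 (C→T), position 8 (A→T), position 9 (A→C), position 10 (G→A), position 12 (T→A).

1, 2, 8, 9, 10, 12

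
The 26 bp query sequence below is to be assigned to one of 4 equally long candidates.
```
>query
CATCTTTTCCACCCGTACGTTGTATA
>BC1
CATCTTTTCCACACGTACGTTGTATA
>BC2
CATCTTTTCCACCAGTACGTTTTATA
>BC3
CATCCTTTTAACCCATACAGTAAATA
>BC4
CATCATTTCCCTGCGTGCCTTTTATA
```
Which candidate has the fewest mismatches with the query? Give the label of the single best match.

BC1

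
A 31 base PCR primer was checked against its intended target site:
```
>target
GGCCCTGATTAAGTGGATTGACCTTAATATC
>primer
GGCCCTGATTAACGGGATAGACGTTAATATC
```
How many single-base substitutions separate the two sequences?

The sequences differ at bases 13, 14, 19, 23 (1-based) — 4 in total.

4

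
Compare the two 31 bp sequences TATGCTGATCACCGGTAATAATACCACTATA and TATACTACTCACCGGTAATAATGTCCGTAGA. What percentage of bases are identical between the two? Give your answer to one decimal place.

74.2%

8 positions differ (4, 7, 8, 23, 24, 26, 27, 30), so 23 of 31 match: 23/31 = 74.19%.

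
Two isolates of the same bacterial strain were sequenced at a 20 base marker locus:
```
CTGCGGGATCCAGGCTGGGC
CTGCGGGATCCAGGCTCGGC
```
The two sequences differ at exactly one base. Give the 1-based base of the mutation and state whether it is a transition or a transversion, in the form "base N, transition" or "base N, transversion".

base 17, transversion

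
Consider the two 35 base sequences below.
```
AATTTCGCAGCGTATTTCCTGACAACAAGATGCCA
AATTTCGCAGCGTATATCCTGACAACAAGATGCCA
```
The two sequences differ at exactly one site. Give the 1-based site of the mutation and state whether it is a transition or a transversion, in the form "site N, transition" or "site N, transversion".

The sequences differ only at site 16: T→A (pyrimidine→purine), a transversion.

site 16, transversion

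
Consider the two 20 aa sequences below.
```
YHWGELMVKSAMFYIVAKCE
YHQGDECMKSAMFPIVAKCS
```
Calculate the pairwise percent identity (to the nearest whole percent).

65%

Mismatches at positions 3, 5, 6, 7, 8, 14, 20 (1-based): 7 of 20.
Identical positions: 13/20 = 65% → 65%.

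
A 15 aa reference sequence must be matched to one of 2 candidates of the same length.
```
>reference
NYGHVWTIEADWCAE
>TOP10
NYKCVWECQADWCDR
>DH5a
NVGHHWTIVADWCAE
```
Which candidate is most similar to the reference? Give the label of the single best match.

DH5a

Hamming distances to reference — TOP10: 7; DH5a: 3.
Smallest is DH5a with 3 mismatches.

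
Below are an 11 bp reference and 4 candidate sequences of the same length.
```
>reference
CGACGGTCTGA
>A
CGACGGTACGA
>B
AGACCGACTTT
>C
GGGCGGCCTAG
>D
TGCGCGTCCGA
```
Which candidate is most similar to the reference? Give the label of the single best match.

A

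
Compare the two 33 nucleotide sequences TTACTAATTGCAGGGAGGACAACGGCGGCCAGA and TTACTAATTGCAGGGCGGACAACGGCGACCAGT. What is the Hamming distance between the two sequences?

3

The sequences differ at bases 16, 28, 33 (1-based) — 3 in total.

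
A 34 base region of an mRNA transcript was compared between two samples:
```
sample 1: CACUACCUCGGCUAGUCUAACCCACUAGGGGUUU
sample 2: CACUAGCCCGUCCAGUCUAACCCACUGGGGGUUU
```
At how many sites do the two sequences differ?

The sequences differ at sites 6, 8, 11, 13, 27 (1-based) — 5 in total.

5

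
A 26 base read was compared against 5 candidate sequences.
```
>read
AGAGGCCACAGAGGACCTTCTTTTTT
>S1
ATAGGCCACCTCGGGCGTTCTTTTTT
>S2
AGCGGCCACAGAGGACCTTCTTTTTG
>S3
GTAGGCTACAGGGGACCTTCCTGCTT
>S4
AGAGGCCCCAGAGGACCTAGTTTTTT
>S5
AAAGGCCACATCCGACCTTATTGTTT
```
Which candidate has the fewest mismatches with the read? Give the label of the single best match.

S1 differs at 6 sites; S2 differs at 2 sites; S3 differs at 7 sites; S4 differs at 3 sites; S5 differs at 6 sites. The closest is S2.

S2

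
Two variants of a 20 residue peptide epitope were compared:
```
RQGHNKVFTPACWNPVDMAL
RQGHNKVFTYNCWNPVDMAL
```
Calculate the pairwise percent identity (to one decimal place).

2 positions differ (10, 11), so 18 of 20 match: 18/20 = 90%.

90.0%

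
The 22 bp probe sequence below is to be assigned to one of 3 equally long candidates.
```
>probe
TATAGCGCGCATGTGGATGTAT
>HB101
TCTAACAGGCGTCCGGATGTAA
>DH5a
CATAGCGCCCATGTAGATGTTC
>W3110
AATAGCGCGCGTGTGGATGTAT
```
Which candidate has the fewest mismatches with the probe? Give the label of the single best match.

W3110

Hamming distances to probe — HB101: 8; DH5a: 5; W3110: 2.
Smallest is W3110 with 2 mismatches.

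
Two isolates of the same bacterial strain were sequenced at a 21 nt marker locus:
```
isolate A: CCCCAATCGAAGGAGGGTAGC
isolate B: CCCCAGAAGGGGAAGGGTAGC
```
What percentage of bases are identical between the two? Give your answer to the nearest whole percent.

71%

Mismatches at positions 6, 7, 8, 10, 11, 13 (1-based): 6 of 21.
Identical positions: 15/21 = 71.43% → 71%.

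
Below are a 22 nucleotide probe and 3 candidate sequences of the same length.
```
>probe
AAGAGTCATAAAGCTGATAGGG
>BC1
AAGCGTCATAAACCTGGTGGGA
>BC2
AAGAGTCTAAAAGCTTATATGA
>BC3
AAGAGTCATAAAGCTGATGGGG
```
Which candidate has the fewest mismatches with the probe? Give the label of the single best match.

BC3

BC1 differs at 5 positions; BC2 differs at 5 positions; BC3 differs at 1 position. The closest is BC3.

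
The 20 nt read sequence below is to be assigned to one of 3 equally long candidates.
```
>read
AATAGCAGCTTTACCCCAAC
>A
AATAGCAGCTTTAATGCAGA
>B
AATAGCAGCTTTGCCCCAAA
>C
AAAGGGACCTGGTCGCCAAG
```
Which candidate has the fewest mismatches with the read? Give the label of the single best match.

Hamming distances to read — A: 5; B: 2; C: 9.
Smallest is B with 2 mismatches.

B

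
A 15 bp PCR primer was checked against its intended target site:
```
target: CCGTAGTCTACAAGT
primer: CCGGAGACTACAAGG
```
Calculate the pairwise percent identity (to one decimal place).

80.0%

Mismatches at positions 4, 7, 15 (1-based): 3 of 15.
Identical positions: 12/15 = 80% → 80.0%.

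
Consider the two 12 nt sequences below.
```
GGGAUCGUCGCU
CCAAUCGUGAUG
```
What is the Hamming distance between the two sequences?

Mismatches (1-based): site 1: G→C; site 2: G→C; site 3: G→A; site 9: C→G; site 10: G→A; site 11: C→U; site 12: U→G.

7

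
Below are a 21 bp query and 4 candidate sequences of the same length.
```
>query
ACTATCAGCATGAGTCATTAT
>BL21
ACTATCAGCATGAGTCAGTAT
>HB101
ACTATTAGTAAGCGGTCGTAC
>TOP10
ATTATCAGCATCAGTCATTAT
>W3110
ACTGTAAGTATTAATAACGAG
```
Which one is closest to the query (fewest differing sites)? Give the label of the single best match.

BL21

Hamming distances to query — BL21: 1; HB101: 9; TOP10: 2; W3110: 9.
Smallest is BL21 with 1 mismatch.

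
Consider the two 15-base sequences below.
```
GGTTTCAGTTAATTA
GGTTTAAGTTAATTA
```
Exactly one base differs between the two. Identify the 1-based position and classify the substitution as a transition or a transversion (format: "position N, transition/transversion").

position 6, transversion

Position 6 changes C→A. C is a pyrimidine and A is a purine, so this is a transversion.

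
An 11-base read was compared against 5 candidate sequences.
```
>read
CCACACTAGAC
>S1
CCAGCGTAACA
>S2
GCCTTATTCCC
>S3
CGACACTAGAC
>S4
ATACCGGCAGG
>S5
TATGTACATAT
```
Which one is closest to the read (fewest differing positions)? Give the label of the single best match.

S3

Hamming distances to read — S1: 6; S2: 8; S3: 1; S4: 9; S5: 9.
Smallest is S3 with 1 mismatch.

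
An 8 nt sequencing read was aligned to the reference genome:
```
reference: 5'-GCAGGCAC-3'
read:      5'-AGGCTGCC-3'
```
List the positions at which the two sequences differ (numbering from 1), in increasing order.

Differences at position 1 (G→A), position 2 (C→G), position 3 (A→G), position 4 (G→C), position 5 (G→T), position 6 (C→G), position 7 (A→C).

1, 2, 3, 4, 5, 6, 7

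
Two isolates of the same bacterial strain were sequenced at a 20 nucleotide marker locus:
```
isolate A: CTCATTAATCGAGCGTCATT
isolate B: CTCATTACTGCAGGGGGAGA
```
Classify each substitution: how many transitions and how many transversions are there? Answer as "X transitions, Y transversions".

Transitions (purine↔purine or pyrimidine↔pyrimidine): none.
Transversions (purine↔pyrimidine): 8 A→C, 10 C→G, 11 G→C, 14 C→G, 16 T→G, 17 C→G, 19 T→G, 20 T→A.

0 transitions, 8 transversions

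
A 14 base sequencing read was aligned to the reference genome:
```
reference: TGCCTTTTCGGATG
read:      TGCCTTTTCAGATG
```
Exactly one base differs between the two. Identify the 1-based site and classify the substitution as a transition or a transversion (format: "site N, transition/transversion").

site 10, transition

The sequences differ only at site 10: G→A (purine→purine), a transition.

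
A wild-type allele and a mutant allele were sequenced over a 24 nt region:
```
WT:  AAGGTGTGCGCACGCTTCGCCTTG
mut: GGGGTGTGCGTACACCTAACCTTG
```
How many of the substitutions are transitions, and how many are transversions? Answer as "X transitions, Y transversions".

6 transitions, 1 transversion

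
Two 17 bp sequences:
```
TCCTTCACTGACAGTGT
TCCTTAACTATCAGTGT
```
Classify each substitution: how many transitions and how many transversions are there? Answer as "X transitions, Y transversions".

Transitions (purine↔purine or pyrimidine↔pyrimidine): 10 G→A.
Transversions (purine↔pyrimidine): 6 C→A, 11 A→T.

1 transition, 2 transversions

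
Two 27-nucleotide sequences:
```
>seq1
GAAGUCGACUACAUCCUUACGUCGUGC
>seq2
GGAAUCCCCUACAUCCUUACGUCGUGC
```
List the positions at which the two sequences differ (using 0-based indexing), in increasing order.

1, 3, 6, 7

Scanning 0-based: 1: A/G; 3: G/A; 6: G/C; 7: A/C.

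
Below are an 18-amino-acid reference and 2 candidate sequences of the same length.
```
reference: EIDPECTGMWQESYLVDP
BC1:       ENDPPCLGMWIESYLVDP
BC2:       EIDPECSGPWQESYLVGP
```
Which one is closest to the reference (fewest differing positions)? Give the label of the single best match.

Hamming distances to reference — BC1: 4; BC2: 3.
Smallest is BC2 with 3 mismatches.

BC2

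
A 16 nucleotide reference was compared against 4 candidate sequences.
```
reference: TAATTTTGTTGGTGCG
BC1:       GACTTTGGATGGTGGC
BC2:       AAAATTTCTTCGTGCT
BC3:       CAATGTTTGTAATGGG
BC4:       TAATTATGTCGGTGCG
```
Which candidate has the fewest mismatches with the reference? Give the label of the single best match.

BC4

BC1 differs at 6 sites; BC2 differs at 5 sites; BC3 differs at 7 sites; BC4 differs at 2 sites. The closest is BC4.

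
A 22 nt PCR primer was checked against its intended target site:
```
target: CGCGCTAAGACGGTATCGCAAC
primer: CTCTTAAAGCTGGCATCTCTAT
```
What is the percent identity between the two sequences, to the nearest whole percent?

55%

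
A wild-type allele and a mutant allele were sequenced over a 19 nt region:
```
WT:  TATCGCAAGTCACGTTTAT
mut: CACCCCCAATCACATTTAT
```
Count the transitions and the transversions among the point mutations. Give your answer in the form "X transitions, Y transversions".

Mismatches (1-based):
site 1: T→C (pyrimidine→pyrimidine, transition)
site 3: T→C (pyrimidine→pyrimidine, transition)
site 5: G→C (purine→pyrimidine, transversion)
site 7: A→C (purine→pyrimidine, transversion)
site 9: G→A (purine→purine, transition)
site 14: G→A (purine→purine, transition)

4 transitions, 2 transversions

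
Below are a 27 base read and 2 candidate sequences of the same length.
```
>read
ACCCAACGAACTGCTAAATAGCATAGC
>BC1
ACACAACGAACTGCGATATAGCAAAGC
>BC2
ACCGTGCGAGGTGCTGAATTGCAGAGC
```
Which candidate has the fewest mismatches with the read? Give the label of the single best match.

BC1 differs at 4 sites; BC2 differs at 8 sites. The closest is BC1.

BC1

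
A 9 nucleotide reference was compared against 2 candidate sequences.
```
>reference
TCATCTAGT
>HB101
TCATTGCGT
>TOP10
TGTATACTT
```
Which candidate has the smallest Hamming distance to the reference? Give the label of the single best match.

HB101

HB101 differs at 3 bases; TOP10 differs at 7 bases. The closest is HB101.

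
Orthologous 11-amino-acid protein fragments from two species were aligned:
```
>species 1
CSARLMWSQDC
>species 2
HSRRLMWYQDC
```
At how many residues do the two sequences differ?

3

Comparing position by position, 3 residues differ: 1 (C/H), 3 (A/R), 8 (S/Y).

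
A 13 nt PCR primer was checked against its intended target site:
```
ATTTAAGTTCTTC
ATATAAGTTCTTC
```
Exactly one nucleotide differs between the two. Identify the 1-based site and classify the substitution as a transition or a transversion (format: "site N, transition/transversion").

The sequences differ only at site 3: T→A (pyrimidine→purine), a transversion.

site 3, transversion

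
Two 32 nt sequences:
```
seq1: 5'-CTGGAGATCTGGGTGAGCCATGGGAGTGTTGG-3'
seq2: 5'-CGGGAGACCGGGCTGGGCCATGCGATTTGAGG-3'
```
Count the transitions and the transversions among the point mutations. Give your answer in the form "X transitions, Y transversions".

2 transitions, 8 transversions

Transitions (purine↔purine or pyrimidine↔pyrimidine): 8 T→C, 16 A→G.
Transversions (purine↔pyrimidine): 2 T→G, 10 T→G, 13 G→C, 23 G→C, 26 G→T, 28 G→T, 29 T→G, 30 T→A.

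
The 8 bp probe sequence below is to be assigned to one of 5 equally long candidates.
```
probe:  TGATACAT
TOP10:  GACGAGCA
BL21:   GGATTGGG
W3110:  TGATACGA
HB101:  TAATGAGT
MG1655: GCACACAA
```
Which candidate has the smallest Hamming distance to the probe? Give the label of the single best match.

W3110

Hamming distances to probe — TOP10: 7; BL21: 5; W3110: 2; HB101: 4; MG1655: 4.
Smallest is W3110 with 2 mismatches.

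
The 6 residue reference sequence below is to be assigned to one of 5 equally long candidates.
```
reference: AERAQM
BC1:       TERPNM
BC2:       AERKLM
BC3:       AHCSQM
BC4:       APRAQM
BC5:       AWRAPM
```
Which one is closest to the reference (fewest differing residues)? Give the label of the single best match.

BC4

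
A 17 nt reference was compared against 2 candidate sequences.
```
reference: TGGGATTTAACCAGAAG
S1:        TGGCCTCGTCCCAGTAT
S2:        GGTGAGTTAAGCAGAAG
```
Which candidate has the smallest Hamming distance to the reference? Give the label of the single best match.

Hamming distances to reference — S1: 8; S2: 4.
Smallest is S2 with 4 mismatches.

S2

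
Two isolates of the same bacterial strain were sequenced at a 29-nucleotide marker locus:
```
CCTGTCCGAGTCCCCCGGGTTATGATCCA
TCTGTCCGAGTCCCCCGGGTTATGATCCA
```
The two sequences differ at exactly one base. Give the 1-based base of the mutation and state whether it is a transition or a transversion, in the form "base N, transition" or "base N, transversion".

Base 1 changes C→T. C is a pyrimidine and T is a pyrimidine, so this is a transition.

base 1, transition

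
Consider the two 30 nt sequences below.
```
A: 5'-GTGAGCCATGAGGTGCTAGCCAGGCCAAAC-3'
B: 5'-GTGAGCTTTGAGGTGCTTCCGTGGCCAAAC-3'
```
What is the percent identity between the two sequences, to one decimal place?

Mismatches at positions 7, 8, 18, 19, 21, 22 (1-based): 6 of 30.
Identical positions: 24/30 = 80% → 80.0%.

80.0%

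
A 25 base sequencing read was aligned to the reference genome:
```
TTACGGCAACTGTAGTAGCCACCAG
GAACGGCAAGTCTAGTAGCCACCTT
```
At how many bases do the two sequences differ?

6

The sequences differ at bases 1, 2, 10, 12, 24, 25 (1-based) — 6 in total.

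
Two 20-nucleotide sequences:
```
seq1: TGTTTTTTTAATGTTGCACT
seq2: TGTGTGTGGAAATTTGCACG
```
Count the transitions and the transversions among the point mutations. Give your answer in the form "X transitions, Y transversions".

0 transitions, 7 transversions

Transitions (purine↔purine or pyrimidine↔pyrimidine): none.
Transversions (purine↔pyrimidine): 4 T→G, 6 T→G, 8 T→G, 9 T→G, 12 T→A, 13 G→T, 20 T→G.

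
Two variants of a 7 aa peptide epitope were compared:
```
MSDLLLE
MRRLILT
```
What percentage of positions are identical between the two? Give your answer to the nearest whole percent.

Mismatches at positions 2, 3, 5, 7 (1-based): 4 of 7.
Identical positions: 3/7 = 42.86% → 43%.

43%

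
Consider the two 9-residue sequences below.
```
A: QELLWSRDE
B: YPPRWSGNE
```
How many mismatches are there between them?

6

Comparing position by position, 6 residues differ: 1 (Q/Y), 2 (E/P), 3 (L/P), 4 (L/R), 7 (R/G), 8 (D/N).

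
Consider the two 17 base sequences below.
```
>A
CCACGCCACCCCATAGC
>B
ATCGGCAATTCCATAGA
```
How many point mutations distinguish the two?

8

The sequences differ at positions 1, 2, 3, 4, 7, 9, 10, 17 (1-based) — 8 in total.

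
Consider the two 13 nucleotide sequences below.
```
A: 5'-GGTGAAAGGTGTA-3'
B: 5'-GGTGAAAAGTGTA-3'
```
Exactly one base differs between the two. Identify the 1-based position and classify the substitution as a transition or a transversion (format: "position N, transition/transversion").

The sequences differ only at position 8: G→A (purine→purine), a transition.

position 8, transition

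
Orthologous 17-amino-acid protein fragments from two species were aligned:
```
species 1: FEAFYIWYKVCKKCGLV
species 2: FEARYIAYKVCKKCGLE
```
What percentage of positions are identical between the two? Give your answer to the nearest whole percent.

82%

Mismatches at positions 4, 7, 17 (1-based): 3 of 17.
Identical positions: 14/17 = 82.35% → 82%.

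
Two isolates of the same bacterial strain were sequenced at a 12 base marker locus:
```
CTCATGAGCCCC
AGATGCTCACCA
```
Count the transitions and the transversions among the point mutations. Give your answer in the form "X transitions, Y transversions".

0 transitions, 10 transversions

Transitions (purine↔purine or pyrimidine↔pyrimidine): none.
Transversions (purine↔pyrimidine): 1 C→A, 2 T→G, 3 C→A, 4 A→T, 5 T→G, 6 G→C, 7 A→T, 8 G→C, 9 C→A, 12 C→A.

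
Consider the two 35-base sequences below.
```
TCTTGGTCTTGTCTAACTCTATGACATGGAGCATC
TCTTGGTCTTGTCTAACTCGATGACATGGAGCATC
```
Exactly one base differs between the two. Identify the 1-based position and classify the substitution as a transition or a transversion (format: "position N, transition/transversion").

Position 20 changes T→G. T is a pyrimidine and G is a purine, so this is a transversion.

position 20, transversion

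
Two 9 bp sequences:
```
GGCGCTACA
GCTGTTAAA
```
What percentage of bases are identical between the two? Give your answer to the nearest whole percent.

4 positions differ (2, 3, 5, 8), so 5 of 9 match: 5/9 = 55.56%.

56%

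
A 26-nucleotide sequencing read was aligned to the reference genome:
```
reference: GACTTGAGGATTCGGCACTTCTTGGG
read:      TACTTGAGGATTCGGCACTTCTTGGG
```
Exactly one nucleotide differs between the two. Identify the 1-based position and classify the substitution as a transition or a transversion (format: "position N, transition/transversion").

Position 1 changes G→T. G is a purine and T is a pyrimidine, so this is a transversion.

position 1, transversion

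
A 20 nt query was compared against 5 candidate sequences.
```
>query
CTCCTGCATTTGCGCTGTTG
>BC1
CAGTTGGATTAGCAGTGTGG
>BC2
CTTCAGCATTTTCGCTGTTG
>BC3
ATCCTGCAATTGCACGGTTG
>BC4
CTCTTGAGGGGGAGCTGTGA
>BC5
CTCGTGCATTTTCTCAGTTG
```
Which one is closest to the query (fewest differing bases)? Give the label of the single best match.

BC2

BC1 differs at 8 bases; BC2 differs at 3 bases; BC3 differs at 4 bases; BC4 differs at 9 bases; BC5 differs at 4 bases. The closest is BC2.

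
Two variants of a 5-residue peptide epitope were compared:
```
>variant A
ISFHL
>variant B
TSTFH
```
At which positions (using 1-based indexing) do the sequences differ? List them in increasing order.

1, 3, 4, 5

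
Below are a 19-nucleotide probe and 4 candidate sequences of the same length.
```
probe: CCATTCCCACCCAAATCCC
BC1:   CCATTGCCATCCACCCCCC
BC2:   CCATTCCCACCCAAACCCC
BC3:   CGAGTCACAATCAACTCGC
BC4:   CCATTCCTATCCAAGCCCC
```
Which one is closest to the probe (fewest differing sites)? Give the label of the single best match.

BC2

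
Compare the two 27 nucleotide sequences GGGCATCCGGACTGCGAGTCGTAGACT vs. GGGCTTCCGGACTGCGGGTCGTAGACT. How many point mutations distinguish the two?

2

The sequences differ at positions 5, 17 (1-based) — 2 in total.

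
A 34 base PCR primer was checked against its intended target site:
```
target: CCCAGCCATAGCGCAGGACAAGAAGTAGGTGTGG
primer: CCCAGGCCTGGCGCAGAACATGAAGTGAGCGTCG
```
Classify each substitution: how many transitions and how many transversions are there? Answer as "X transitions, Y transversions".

5 transitions, 4 transversions

Transitions (purine↔purine or pyrimidine↔pyrimidine): 10 A→G, 17 G→A, 27 A→G, 28 G→A, 30 T→C.
Transversions (purine↔pyrimidine): 6 C→G, 8 A→C, 21 A→T, 33 G→C.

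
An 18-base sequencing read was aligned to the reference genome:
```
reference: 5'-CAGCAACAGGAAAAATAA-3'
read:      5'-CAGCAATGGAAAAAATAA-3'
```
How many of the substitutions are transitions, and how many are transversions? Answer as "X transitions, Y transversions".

3 transitions, 0 transversions

Transitions (purine↔purine or pyrimidine↔pyrimidine): 7 C→T, 8 A→G, 10 G→A.
Transversions (purine↔pyrimidine): none.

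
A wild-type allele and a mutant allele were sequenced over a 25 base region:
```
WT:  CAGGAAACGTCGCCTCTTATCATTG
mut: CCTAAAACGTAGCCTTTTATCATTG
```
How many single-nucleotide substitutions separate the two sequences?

5

Mismatches (1-based): position 2: A→C; position 3: G→T; position 4: G→A; position 11: C→A; position 16: C→T.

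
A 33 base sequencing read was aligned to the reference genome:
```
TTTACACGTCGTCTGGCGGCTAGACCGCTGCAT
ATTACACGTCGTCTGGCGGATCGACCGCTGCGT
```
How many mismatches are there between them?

4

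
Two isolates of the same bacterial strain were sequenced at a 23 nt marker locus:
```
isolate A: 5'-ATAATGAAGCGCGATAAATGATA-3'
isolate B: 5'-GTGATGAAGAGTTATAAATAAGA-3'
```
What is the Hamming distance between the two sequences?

7

Comparing position by position, 7 sites differ: 1 (A/G), 3 (A/G), 10 (C/A), 12 (C/T), 13 (G/T), 20 (G/A), 22 (T/G).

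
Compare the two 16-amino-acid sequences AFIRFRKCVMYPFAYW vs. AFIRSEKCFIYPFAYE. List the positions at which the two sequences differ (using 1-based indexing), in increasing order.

5, 6, 9, 10, 16

Differences at position 5 (F→S), position 6 (R→E), position 9 (V→F), position 10 (M→I), position 16 (W→E).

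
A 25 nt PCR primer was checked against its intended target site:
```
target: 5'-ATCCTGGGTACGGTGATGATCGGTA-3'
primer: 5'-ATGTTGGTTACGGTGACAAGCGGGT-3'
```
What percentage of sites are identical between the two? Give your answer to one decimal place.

Mismatches at positions 3, 4, 8, 17, 18, 20, 24, 25 (1-based): 8 of 25.
Identical positions: 17/25 = 68% → 68.0%.

68.0%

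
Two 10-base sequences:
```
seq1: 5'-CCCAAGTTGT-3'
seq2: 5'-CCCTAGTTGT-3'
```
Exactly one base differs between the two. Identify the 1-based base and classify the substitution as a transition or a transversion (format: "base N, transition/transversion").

The sequences differ only at base 4: A→T (purine→pyrimidine), a transversion.

base 4, transversion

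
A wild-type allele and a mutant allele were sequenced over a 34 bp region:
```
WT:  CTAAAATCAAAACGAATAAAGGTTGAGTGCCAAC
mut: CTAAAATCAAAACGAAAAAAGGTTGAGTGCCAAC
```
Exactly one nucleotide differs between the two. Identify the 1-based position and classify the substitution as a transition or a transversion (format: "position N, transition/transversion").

position 17, transversion

The sequences differ only at position 17: T→A (pyrimidine→purine), a transversion.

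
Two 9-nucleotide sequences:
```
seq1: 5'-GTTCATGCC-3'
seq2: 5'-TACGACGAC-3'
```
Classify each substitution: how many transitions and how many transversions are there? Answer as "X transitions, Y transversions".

Mismatches (1-based):
position 1: G→T (purine→pyrimidine, transversion)
position 2: T→A (pyrimidine→purine, transversion)
position 3: T→C (pyrimidine→pyrimidine, transition)
position 4: C→G (pyrimidine→purine, transversion)
position 6: T→C (pyrimidine→pyrimidine, transition)
position 8: C→A (pyrimidine→purine, transversion)

2 transitions, 4 transversions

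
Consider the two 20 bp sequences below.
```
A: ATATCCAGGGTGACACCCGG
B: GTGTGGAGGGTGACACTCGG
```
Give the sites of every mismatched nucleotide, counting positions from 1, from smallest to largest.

1, 3, 5, 6, 17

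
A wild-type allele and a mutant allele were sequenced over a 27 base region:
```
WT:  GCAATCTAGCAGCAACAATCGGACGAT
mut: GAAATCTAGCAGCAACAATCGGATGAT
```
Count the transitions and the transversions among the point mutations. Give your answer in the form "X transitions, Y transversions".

1 transition, 1 transversion

Transitions (purine↔purine or pyrimidine↔pyrimidine): 24 C→T.
Transversions (purine↔pyrimidine): 2 C→A.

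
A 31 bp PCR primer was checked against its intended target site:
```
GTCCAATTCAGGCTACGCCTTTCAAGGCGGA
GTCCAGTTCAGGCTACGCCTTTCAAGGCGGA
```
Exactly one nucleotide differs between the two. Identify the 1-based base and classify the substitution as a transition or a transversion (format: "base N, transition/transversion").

base 6, transition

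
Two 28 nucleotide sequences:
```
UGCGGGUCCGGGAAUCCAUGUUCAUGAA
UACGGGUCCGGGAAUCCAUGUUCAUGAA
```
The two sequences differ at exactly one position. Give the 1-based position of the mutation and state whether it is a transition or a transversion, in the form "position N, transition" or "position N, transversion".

position 2, transition

The sequences differ only at position 2: G→A (purine→purine), a transition.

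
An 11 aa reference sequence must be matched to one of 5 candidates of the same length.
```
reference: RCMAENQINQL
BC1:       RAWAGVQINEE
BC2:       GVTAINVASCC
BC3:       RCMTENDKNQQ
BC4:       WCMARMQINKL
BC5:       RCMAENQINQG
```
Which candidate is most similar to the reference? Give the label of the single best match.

Hamming distances to reference — BC1: 6; BC2: 9; BC3: 4; BC4: 4; BC5: 1.
Smallest is BC5 with 1 mismatch.

BC5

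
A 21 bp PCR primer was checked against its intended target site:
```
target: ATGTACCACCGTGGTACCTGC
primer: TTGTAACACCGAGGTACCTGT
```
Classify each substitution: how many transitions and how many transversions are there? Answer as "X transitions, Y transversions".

Transitions (purine↔purine or pyrimidine↔pyrimidine): 21 C→T.
Transversions (purine↔pyrimidine): 1 A→T, 6 C→A, 12 T→A.

1 transition, 3 transversions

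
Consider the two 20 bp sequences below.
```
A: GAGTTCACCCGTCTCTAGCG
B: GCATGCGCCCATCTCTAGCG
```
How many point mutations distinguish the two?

5

Mismatches (1-based): position 2: A→C; position 3: G→A; position 5: T→G; position 7: A→G; position 11: G→A.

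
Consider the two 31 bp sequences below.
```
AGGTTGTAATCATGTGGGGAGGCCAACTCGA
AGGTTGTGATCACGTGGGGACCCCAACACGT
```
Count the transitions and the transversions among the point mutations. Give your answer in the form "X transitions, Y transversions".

2 transitions, 4 transversions

Mismatches (1-based):
site 8: A→G (purine→purine, transition)
site 13: T→C (pyrimidine→pyrimidine, transition)
site 21: G→C (purine→pyrimidine, transversion)
site 22: G→C (purine→pyrimidine, transversion)
site 28: T→A (pyrimidine→purine, transversion)
site 31: A→T (purine→pyrimidine, transversion)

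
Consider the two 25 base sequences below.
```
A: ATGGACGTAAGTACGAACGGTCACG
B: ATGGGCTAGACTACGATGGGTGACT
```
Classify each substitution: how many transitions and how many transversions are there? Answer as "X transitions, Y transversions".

2 transitions, 7 transversions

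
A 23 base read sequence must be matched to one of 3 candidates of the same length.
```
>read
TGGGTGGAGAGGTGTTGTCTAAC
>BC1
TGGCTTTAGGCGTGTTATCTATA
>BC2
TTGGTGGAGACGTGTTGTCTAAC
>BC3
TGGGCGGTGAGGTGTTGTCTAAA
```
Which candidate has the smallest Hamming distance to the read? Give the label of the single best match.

Hamming distances to read — BC1: 8; BC2: 2; BC3: 3.
Smallest is BC2 with 2 mismatches.

BC2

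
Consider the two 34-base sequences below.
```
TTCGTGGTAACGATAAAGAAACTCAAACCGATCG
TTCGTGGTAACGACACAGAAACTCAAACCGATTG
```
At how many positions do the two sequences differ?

3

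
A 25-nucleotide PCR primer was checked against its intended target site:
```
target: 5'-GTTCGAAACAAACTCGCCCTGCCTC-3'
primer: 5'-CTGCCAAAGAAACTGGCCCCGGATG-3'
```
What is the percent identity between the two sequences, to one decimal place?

64.0%

9 positions differ (1, 3, 5, 9, 15, 20, 22, 23, 25), so 16 of 25 match: 16/25 = 64%.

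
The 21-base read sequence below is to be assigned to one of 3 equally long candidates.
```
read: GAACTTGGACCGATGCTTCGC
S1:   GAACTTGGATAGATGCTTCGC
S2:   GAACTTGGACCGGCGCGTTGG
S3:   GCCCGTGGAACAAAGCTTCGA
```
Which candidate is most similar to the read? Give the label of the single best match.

S1 differs at 2 bases; S2 differs at 5 bases; S3 differs at 7 bases. The closest is S1.

S1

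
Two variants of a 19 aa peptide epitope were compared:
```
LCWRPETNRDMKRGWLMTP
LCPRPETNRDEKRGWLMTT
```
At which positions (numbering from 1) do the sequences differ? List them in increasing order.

Differences at position 3 (W→P), position 11 (M→E), position 19 (P→T).

3, 11, 19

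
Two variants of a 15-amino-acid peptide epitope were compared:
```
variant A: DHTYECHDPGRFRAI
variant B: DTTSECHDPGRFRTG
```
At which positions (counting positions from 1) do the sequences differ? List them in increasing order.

2, 4, 14, 15

Differences at position 2 (H→T), position 4 (Y→S), position 14 (A→T), position 15 (I→G).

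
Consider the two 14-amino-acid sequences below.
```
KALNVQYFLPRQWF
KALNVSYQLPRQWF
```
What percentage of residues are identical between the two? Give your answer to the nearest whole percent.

86%

2 positions differ (6, 8), so 12 of 14 match: 12/14 = 85.71%.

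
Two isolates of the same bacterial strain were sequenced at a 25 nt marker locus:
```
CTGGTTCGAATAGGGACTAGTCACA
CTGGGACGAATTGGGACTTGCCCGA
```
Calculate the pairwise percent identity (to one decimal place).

72.0%

Mismatches at positions 5, 6, 12, 19, 21, 23, 24 (1-based): 7 of 25.
Identical positions: 18/25 = 72% → 72.0%.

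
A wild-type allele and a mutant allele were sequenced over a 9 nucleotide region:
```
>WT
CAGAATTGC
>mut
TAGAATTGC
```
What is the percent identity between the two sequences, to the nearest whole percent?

89%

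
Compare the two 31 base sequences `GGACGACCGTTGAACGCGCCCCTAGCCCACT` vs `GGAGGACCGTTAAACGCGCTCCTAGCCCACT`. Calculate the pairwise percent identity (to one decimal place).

90.3%

Mismatches at positions 4, 12, 20 (1-based): 3 of 31.
Identical positions: 28/31 = 90.32% → 90.3%.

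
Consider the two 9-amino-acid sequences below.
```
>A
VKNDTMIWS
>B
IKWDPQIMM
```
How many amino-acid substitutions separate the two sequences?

Comparing position by position, 6 residues differ: 1 (V/I), 3 (N/W), 5 (T/P), 6 (M/Q), 8 (W/M), 9 (S/M).

6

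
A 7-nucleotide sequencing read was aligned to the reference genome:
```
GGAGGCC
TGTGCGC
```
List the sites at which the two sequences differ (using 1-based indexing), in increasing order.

1, 3, 5, 6

Differences at site 1 (G→T), site 3 (A→T), site 5 (G→C), site 6 (C→G).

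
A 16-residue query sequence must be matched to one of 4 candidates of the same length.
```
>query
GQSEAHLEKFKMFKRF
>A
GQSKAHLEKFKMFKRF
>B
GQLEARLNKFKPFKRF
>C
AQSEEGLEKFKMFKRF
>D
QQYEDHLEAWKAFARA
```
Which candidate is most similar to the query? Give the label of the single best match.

A differs at 1 residue; B differs at 4 residues; C differs at 3 residues; D differs at 8 residues. The closest is A.

A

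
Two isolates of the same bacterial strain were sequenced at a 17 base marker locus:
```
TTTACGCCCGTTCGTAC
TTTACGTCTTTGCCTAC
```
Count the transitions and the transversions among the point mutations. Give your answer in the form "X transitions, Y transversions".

Transitions (purine↔purine or pyrimidine↔pyrimidine): 7 C→T, 9 C→T.
Transversions (purine↔pyrimidine): 10 G→T, 12 T→G, 14 G→C.

2 transitions, 3 transversions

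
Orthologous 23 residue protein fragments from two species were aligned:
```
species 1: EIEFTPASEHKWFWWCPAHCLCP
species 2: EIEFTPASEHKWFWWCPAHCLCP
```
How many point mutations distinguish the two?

The two sequences are identical at every position.

0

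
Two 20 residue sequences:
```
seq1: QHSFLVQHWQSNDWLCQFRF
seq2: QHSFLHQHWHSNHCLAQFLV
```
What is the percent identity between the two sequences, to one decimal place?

Mismatches at positions 6, 10, 13, 14, 16, 19, 20 (1-based): 7 of 20.
Identical positions: 13/20 = 65% → 65.0%.

65.0%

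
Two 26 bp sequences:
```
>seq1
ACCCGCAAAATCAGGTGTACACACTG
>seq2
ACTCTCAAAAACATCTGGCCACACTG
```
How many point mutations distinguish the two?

7

Comparing position by position, 7 sites differ: 3 (C/T), 5 (G/T), 11 (T/A), 14 (G/T), 15 (G/C), 18 (T/G), 19 (A/C).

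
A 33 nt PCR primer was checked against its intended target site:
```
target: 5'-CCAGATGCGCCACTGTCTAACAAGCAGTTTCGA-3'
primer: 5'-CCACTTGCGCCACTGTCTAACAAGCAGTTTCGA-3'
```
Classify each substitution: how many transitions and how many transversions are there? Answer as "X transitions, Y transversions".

Mismatches (1-based):
base 4: G→C (purine→pyrimidine, transversion)
base 5: A→T (purine→pyrimidine, transversion)

0 transitions, 2 transversions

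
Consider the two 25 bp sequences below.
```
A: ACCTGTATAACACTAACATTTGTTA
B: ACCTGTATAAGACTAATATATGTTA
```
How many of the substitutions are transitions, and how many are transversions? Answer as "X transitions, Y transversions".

Transitions (purine↔purine or pyrimidine↔pyrimidine): 17 C→T.
Transversions (purine↔pyrimidine): 11 C→G, 20 T→A.

1 transition, 2 transversions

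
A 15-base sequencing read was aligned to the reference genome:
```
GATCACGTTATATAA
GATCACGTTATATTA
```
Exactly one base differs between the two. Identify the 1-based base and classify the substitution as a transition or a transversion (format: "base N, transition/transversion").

The sequences differ only at base 14: A→T (purine→pyrimidine), a transversion.

base 14, transversion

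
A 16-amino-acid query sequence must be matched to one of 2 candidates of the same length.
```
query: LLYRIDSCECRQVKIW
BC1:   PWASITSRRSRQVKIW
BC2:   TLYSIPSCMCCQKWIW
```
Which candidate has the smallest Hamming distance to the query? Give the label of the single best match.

Hamming distances to query — BC1: 8; BC2: 7.
Smallest is BC2 with 7 mismatches.

BC2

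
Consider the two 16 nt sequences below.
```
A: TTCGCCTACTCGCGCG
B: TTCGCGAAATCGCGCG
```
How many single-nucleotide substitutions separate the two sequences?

Mismatches (1-based): base 6: C→G; base 7: T→A; base 9: C→A.

3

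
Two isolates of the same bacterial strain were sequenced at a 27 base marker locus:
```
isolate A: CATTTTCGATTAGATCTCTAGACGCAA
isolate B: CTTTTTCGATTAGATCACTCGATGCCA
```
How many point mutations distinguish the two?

Comparing position by position, 5 positions differ: 2 (A/T), 17 (T/A), 20 (A/C), 23 (C/T), 26 (A/C).

5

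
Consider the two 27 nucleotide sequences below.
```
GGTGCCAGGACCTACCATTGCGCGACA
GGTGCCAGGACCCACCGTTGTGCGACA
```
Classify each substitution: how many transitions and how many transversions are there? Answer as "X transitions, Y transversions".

Mismatches (1-based):
site 13: T→C (pyrimidine→pyrimidine, transition)
site 17: A→G (purine→purine, transition)
site 21: C→T (pyrimidine→pyrimidine, transition)

3 transitions, 0 transversions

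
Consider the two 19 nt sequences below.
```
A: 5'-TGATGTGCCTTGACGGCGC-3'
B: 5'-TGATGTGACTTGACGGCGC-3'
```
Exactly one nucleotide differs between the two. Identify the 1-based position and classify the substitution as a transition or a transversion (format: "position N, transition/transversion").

position 8, transversion

The sequences differ only at position 8: C→A (pyrimidine→purine), a transversion.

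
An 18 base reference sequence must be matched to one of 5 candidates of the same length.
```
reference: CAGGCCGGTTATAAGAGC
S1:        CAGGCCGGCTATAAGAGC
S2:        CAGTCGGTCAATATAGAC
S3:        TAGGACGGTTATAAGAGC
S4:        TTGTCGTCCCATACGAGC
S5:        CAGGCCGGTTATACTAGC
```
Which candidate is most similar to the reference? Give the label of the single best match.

S1 differs at 1 site; S2 differs at 9 sites; S3 differs at 2 sites; S4 differs at 9 sites; S5 differs at 2 sites. The closest is S1.

S1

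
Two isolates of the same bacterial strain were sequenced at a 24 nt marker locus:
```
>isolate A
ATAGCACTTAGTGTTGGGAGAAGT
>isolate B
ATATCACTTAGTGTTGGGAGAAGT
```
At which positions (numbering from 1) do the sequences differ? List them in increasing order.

4

Scanning 1-based: 4: G/T.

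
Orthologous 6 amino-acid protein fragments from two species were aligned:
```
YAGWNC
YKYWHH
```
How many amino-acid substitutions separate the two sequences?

4

The sequences differ at residues 2, 3, 5, 6 (1-based) — 4 in total.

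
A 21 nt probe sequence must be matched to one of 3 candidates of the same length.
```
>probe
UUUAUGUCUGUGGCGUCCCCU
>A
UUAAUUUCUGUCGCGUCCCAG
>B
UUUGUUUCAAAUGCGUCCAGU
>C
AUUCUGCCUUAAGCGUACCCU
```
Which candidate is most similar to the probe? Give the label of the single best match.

A

Hamming distances to probe — A: 5; B: 8; C: 7.
Smallest is A with 5 mismatches.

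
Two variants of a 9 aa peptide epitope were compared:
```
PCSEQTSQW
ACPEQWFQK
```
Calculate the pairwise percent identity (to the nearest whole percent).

44%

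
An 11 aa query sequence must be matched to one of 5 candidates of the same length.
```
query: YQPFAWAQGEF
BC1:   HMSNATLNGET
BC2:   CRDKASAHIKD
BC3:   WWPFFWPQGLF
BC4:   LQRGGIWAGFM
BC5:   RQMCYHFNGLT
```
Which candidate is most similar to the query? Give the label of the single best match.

BC3

BC1 differs at 8 positions; BC2 differs at 9 positions; BC3 differs at 5 positions; BC4 differs at 9 positions; BC5 differs at 9 positions. The closest is BC3.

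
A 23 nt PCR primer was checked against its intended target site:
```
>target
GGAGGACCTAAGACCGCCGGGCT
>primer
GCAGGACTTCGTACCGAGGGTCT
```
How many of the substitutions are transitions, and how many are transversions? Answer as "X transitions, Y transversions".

2 transitions, 6 transversions

Mismatches (1-based):
position 2: G→C (purine→pyrimidine, transversion)
position 8: C→T (pyrimidine→pyrimidine, transition)
position 10: A→C (purine→pyrimidine, transversion)
position 11: A→G (purine→purine, transition)
position 12: G→T (purine→pyrimidine, transversion)
position 17: C→A (pyrimidine→purine, transversion)
position 18: C→G (pyrimidine→purine, transversion)
position 21: G→T (purine→pyrimidine, transversion)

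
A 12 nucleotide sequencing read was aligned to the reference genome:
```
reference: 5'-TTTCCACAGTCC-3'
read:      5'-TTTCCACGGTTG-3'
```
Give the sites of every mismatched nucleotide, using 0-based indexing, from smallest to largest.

7, 10, 11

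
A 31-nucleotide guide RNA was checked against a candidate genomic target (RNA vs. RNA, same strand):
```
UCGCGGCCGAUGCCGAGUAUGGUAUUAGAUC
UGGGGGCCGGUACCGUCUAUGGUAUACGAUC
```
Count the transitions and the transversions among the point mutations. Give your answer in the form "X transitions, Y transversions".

Mismatches (1-based):
position 2: C→G (pyrimidine→purine, transversion)
position 4: C→G (pyrimidine→purine, transversion)
position 10: A→G (purine→purine, transition)
position 12: G→A (purine→purine, transition)
position 16: A→U (purine→pyrimidine, transversion)
position 17: G→C (purine→pyrimidine, transversion)
position 26: U→A (pyrimidine→purine, transversion)
position 27: A→C (purine→pyrimidine, transversion)

2 transitions, 6 transversions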